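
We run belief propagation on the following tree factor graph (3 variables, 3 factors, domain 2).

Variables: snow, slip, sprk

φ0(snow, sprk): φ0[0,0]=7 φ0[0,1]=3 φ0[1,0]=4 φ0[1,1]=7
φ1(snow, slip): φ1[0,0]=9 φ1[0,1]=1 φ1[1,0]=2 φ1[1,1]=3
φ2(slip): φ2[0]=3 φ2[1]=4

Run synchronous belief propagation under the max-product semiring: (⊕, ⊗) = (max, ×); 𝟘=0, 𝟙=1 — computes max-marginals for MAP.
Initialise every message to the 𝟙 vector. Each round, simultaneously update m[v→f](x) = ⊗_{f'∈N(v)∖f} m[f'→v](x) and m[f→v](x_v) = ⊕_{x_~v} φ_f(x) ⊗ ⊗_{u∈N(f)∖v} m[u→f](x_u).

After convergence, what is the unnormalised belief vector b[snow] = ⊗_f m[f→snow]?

b[snow] = [189, 84]

init: all messages = 𝟙 over 2 values
r1 m[φ0→snow] = [7, 7]
r1 m[φ0→sprk] = [7, 7]
r1 m[φ1→snow] = [9, 3]
r1 m[φ1→slip] = [9, 3]
r1 m[φ2→slip] = [3, 4]
r1 m[snow→φ0] = [1, 1]
r1 m[snow→φ1] = [1, 1]
r1 m[slip→φ1] = [1, 1]
r1 m[slip→φ2] = [1, 1]
r1 m[sprk→φ0] = [1, 1]
r2 m[φ0→snow] = [7, 7]
r2 m[φ0→sprk] = [7, 7]
r2 m[φ1→snow] = [9, 3]
r2 m[φ1→slip] = [9, 3]
r2 m[φ2→slip] = [3, 4]
r2 m[snow→φ0] = [9, 3]
r2 m[snow→φ1] = [7, 7]
r2 m[slip→φ1] = [3, 4]
r2 m[slip→φ2] = [9, 3]
r2 m[sprk→φ0] = [1, 1]
r3 m[φ0→snow] = [7, 7]
r3 m[φ0→sprk] = [63, 27]
r3 m[φ1→snow] = [27, 12]
r3 m[φ1→slip] = [63, 21]
r3 m[φ2→slip] = [3, 4]
r3 m[snow→φ0] = [9, 3]
r3 m[snow→φ1] = [7, 7]
r3 m[slip→φ1] = [3, 4]
r3 m[slip→φ2] = [9, 3]
r3 m[sprk→φ0] = [1, 1]
r4 m[φ0→snow] = [7, 7]
r4 m[φ0→sprk] = [63, 27]
r4 m[φ1→snow] = [27, 12]
r4 m[φ1→slip] = [63, 21]
r4 m[φ2→slip] = [3, 4]
r4 m[snow→φ0] = [27, 12]
r4 m[snow→φ1] = [7, 7]
r4 m[slip→φ1] = [3, 4]
r4 m[slip→φ2] = [63, 21]
r4 m[sprk→φ0] = [1, 1]
r5 m[φ0→snow] = [7, 7]
r5 m[φ0→sprk] = [189, 84]
r5 m[φ1→snow] = [27, 12]
r5 m[φ1→slip] = [63, 21]
r5 m[φ2→slip] = [3, 4]
r5 m[snow→φ0] = [27, 12]
r5 m[snow→φ1] = [7, 7]
r5 m[slip→φ1] = [3, 4]
r5 m[slip→φ2] = [63, 21]
r5 m[sprk→φ0] = [1, 1]
r6 m[φ0→snow] = [7, 7]
r6 m[φ0→sprk] = [189, 84]
r6 m[φ1→snow] = [27, 12]
r6 m[φ1→slip] = [63, 21]
r6 m[φ2→slip] = [3, 4]
r6 m[snow→φ0] = [27, 12]
r6 m[snow→φ1] = [7, 7]
r6 m[slip→φ1] = [3, 4]
r6 m[slip→φ2] = [63, 21]
r6 m[sprk→φ0] = [1, 1]
fixed point reached at round 6
b[snow] = ⊗ incoming = [189, 84]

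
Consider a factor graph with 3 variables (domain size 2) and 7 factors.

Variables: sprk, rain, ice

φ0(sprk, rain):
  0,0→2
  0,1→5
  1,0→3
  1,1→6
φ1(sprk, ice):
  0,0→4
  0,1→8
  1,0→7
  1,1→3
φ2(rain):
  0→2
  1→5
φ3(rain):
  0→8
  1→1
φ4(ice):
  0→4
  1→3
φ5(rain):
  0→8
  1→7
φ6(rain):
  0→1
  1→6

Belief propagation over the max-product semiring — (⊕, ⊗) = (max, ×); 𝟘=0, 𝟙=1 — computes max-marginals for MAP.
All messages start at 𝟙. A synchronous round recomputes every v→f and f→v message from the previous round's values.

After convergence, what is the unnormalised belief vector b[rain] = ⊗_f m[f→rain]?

b[rain] = [10752, 35280]

init: all messages = 𝟙 over 2 values
r1 m[φ0→sprk] = [5, 6]
r1 m[φ0→rain] = [3, 6]
r1 m[φ1→sprk] = [8, 7]
r1 m[φ1→ice] = [7, 8]
r1 m[φ2→rain] = [2, 5]
r1 m[φ3→rain] = [8, 1]
r1 m[φ4→ice] = [4, 3]
r1 m[φ5→rain] = [8, 7]
r1 m[φ6→rain] = [1, 6]
r1 m[sprk→φ0] = [1, 1]
r1 m[sprk→φ1] = [1, 1]
r1 m[rain→φ0] = [1, 1]
r1 m[rain→φ2] = [1, 1]
r1 m[rain→φ3] = [1, 1]
r1 m[rain→φ5] = [1, 1]
r1 m[rain→φ6] = [1, 1]
r1 m[ice→φ1] = [1, 1]
r1 m[ice→φ4] = [1, 1]
r2 m[φ0→sprk] = [5, 6]
r2 m[φ0→rain] = [3, 6]
r2 m[φ1→sprk] = [8, 7]
r2 m[φ1→ice] = [7, 8]
r2 m[φ2→rain] = [2, 5]
r2 m[φ3→rain] = [8, 1]
r2 m[φ4→ice] = [4, 3]
r2 m[φ5→rain] = [8, 7]
r2 m[φ6→rain] = [1, 6]
r2 m[sprk→φ0] = [8, 7]
r2 m[sprk→φ1] = [5, 6]
r2 m[rain→φ0] = [128, 210]
r2 m[rain→φ2] = [192, 252]
r2 m[rain→φ3] = [48, 1260]
r2 m[rain→φ5] = [48, 180]
r2 m[rain→φ6] = [384, 210]
r2 m[ice→φ1] = [4, 3]
r2 m[ice→φ4] = [7, 8]
r3 m[φ0→sprk] = [1050, 1260]
r3 m[φ0→rain] = [21, 42]
r3 m[φ1→sprk] = [24, 28]
r3 m[φ1→ice] = [42, 40]
r3 m[φ2→rain] = [2, 5]
r3 m[φ3→rain] = [8, 1]
r3 m[φ4→ice] = [4, 3]
r3 m[φ5→rain] = [8, 7]
r3 m[φ6→rain] = [1, 6]
r3 m[sprk→φ0] = [8, 7]
r3 m[sprk→φ1] = [5, 6]
r3 m[rain→φ0] = [128, 210]
r3 m[rain→φ2] = [192, 252]
r3 m[rain→φ3] = [48, 1260]
r3 m[rain→φ5] = [48, 180]
r3 m[rain→φ6] = [384, 210]
r3 m[ice→φ1] = [4, 3]
r3 m[ice→φ4] = [7, 8]
r4 m[φ0→sprk] = [1050, 1260]
r4 m[φ0→rain] = [21, 42]
r4 m[φ1→sprk] = [24, 28]
r4 m[φ1→ice] = [42, 40]
r4 m[φ2→rain] = [2, 5]
r4 m[φ3→rain] = [8, 1]
r4 m[φ4→ice] = [4, 3]
r4 m[φ5→rain] = [8, 7]
r4 m[φ6→rain] = [1, 6]
r4 m[sprk→φ0] = [24, 28]
r4 m[sprk→φ1] = [1050, 1260]
r4 m[rain→φ0] = [128, 210]
r4 m[rain→φ2] = [1344, 1764]
r4 m[rain→φ3] = [336, 8820]
r4 m[rain→φ5] = [336, 1260]
r4 m[rain→φ6] = [2688, 1470]
r4 m[ice→φ1] = [4, 3]
r4 m[ice→φ4] = [42, 40]
r5 m[φ0→sprk] = [1050, 1260]
r5 m[φ0→rain] = [84, 168]
r5 m[φ1→sprk] = [24, 28]
r5 m[φ1→ice] = [8820, 8400]
r5 m[φ2→rain] = [2, 5]
r5 m[φ3→rain] = [8, 1]
r5 m[φ4→ice] = [4, 3]
r5 m[φ5→rain] = [8, 7]
r5 m[φ6→rain] = [1, 6]
r5 m[sprk→φ0] = [24, 28]
r5 m[sprk→φ1] = [1050, 1260]
r5 m[rain→φ0] = [128, 210]
r5 m[rain→φ2] = [1344, 1764]
r5 m[rain→φ3] = [336, 8820]
r5 m[rain→φ5] = [336, 1260]
r5 m[rain→φ6] = [2688, 1470]
r5 m[ice→φ1] = [4, 3]
r5 m[ice→φ4] = [42, 40]
r6 m[φ0→sprk] = [1050, 1260]
r6 m[φ0→rain] = [84, 168]
r6 m[φ1→sprk] = [24, 28]
r6 m[φ1→ice] = [8820, 8400]
r6 m[φ2→rain] = [2, 5]
r6 m[φ3→rain] = [8, 1]
r6 m[φ4→ice] = [4, 3]
r6 m[φ5→rain] = [8, 7]
r6 m[φ6→rain] = [1, 6]
r6 m[sprk→φ0] = [24, 28]
r6 m[sprk→φ1] = [1050, 1260]
r6 m[rain→φ0] = [128, 210]
r6 m[rain→φ2] = [5376, 7056]
r6 m[rain→φ3] = [1344, 35280]
r6 m[rain→φ5] = [1344, 5040]
r6 m[rain→φ6] = [10752, 5880]
r6 m[ice→φ1] = [4, 3]
r6 m[ice→φ4] = [8820, 8400]
r7 m[φ0→sprk] = [1050, 1260]
r7 m[φ0→rain] = [84, 168]
r7 m[φ1→sprk] = [24, 28]
r7 m[φ1→ice] = [8820, 8400]
r7 m[φ2→rain] = [2, 5]
r7 m[φ3→rain] = [8, 1]
r7 m[φ4→ice] = [4, 3]
r7 m[φ5→rain] = [8, 7]
r7 m[φ6→rain] = [1, 6]
r7 m[sprk→φ0] = [24, 28]
r7 m[sprk→φ1] = [1050, 1260]
r7 m[rain→φ0] = [128, 210]
r7 m[rain→φ2] = [5376, 7056]
r7 m[rain→φ3] = [1344, 35280]
r7 m[rain→φ5] = [1344, 5040]
r7 m[rain→φ6] = [10752, 5880]
r7 m[ice→φ1] = [4, 3]
r7 m[ice→φ4] = [8820, 8400]
fixed point reached at round 7
b[rain] = ⊗ incoming = [10752, 35280]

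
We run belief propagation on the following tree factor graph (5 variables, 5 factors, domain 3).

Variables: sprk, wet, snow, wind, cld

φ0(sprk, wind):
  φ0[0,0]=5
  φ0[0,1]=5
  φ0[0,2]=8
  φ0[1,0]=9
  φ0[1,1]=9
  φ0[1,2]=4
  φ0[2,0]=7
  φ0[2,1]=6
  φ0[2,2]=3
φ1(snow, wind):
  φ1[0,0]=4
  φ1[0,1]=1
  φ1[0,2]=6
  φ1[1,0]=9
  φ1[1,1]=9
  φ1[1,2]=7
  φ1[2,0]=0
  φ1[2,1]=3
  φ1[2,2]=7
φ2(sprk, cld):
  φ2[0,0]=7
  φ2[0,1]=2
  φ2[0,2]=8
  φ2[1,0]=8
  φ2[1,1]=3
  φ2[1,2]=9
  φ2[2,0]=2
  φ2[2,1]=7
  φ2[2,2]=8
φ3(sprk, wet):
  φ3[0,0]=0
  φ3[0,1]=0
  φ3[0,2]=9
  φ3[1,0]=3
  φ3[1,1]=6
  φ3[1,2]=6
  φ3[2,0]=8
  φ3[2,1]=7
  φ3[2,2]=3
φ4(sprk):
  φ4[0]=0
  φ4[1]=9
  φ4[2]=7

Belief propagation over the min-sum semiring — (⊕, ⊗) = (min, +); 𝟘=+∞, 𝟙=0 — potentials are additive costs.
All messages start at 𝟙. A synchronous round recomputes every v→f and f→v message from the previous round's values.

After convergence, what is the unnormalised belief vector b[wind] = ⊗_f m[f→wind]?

init: all messages = 𝟙 over 3 values
r1 m[φ0→sprk] = [5, 4, 3]
r1 m[φ0→wind] = [5, 5, 3]
r1 m[φ1→snow] = [1, 7, 0]
r1 m[φ1→wind] = [0, 1, 6]
r1 m[φ2→sprk] = [2, 3, 2]
r1 m[φ2→cld] = [2, 2, 8]
r1 m[φ3→sprk] = [0, 3, 3]
r1 m[φ3→wet] = [0, 0, 3]
r1 m[φ4→sprk] = [0, 9, 7]
r1 m[sprk→φ0] = [0, 0, 0]
r1 m[sprk→φ2] = [0, 0, 0]
r1 m[sprk→φ3] = [0, 0, 0]
r1 m[sprk→φ4] = [0, 0, 0]
r1 m[wet→φ3] = [0, 0, 0]
r1 m[snow→φ1] = [0, 0, 0]
r1 m[wind→φ0] = [0, 0, 0]
r1 m[wind→φ1] = [0, 0, 0]
r1 m[cld→φ2] = [0, 0, 0]
r2 m[φ0→sprk] = [5, 4, 3]
r2 m[φ0→wind] = [5, 5, 3]
r2 m[φ1→snow] = [1, 7, 0]
r2 m[φ1→wind] = [0, 1, 6]
r2 m[φ2→sprk] = [2, 3, 2]
r2 m[φ2→cld] = [2, 2, 8]
r2 m[φ3→sprk] = [0, 3, 3]
r2 m[φ3→wet] = [0, 0, 3]
r2 m[φ4→sprk] = [0, 9, 7]
r2 m[sprk→φ0] = [2, 15, 12]
r2 m[sprk→φ2] = [5, 16, 13]
r2 m[sprk→φ3] = [7, 16, 12]
r2 m[sprk→φ4] = [7, 10, 8]
r2 m[wet→φ3] = [0, 0, 0]
r2 m[snow→φ1] = [0, 0, 0]
r2 m[wind→φ0] = [0, 1, 6]
r2 m[wind→φ1] = [5, 5, 3]
r2 m[cld→φ2] = [0, 0, 0]
r3 m[φ0→sprk] = [5, 9, 7]
r3 m[φ0→wind] = [7, 7, 10]
r3 m[φ1→snow] = [6, 10, 5]
r3 m[φ1→wind] = [0, 1, 6]
r3 m[φ2→sprk] = [2, 3, 2]
r3 m[φ2→cld] = [12, 7, 13]
r3 m[φ3→sprk] = [0, 3, 3]
r3 m[φ3→wet] = [7, 7, 15]
r3 m[φ4→sprk] = [0, 9, 7]
r3 m[sprk→φ0] = [2, 15, 12]
r3 m[sprk→φ2] = [5, 16, 13]
r3 m[sprk→φ3] = [7, 16, 12]
r3 m[sprk→φ4] = [7, 10, 8]
r3 m[wet→φ3] = [0, 0, 0]
r3 m[snow→φ1] = [0, 0, 0]
r3 m[wind→φ0] = [0, 1, 6]
r3 m[wind→φ1] = [5, 5, 3]
r3 m[cld→φ2] = [0, 0, 0]
r4 m[φ0→sprk] = [5, 9, 7]
r4 m[φ0→wind] = [7, 7, 10]
r4 m[φ1→snow] = [6, 10, 5]
r4 m[φ1→wind] = [0, 1, 6]
r4 m[φ2→sprk] = [2, 3, 2]
r4 m[φ2→cld] = [12, 7, 13]
r4 m[φ3→sprk] = [0, 3, 3]
r4 m[φ3→wet] = [7, 7, 15]
r4 m[φ4→sprk] = [0, 9, 7]
r4 m[sprk→φ0] = [2, 15, 12]
r4 m[sprk→φ2] = [5, 21, 17]
r4 m[sprk→φ3] = [7, 21, 16]
r4 m[sprk→φ4] = [7, 15, 12]
r4 m[wet→φ3] = [0, 0, 0]
r4 m[snow→φ1] = [0, 0, 0]
r4 m[wind→φ0] = [0, 1, 6]
r4 m[wind→φ1] = [7, 7, 10]
r4 m[cld→φ2] = [0, 0, 0]
r5 m[φ0→sprk] = [5, 9, 7]
r5 m[φ0→wind] = [7, 7, 10]
r5 m[φ1→snow] = [8, 16, 7]
r5 m[φ1→wind] = [0, 1, 6]
r5 m[φ2→sprk] = [2, 3, 2]
r5 m[φ2→cld] = [12, 7, 13]
r5 m[φ3→sprk] = [0, 3, 3]
r5 m[φ3→wet] = [7, 7, 16]
r5 m[φ4→sprk] = [0, 9, 7]
r5 m[sprk→φ0] = [2, 15, 12]
r5 m[sprk→φ2] = [5, 21, 17]
r5 m[sprk→φ3] = [7, 21, 16]
r5 m[sprk→φ4] = [7, 15, 12]
r5 m[wet→φ3] = [0, 0, 0]
r5 m[snow→φ1] = [0, 0, 0]
r5 m[wind→φ0] = [0, 1, 6]
r5 m[wind→φ1] = [7, 7, 10]
r5 m[cld→φ2] = [0, 0, 0]
r6 m[φ0→sprk] = [5, 9, 7]
r6 m[φ0→wind] = [7, 7, 10]
r6 m[φ1→snow] = [8, 16, 7]
r6 m[φ1→wind] = [0, 1, 6]
r6 m[φ2→sprk] = [2, 3, 2]
r6 m[φ2→cld] = [12, 7, 13]
r6 m[φ3→sprk] = [0, 3, 3]
r6 m[φ3→wet] = [7, 7, 16]
r6 m[φ4→sprk] = [0, 9, 7]
r6 m[sprk→φ0] = [2, 15, 12]
r6 m[sprk→φ2] = [5, 21, 17]
r6 m[sprk→φ3] = [7, 21, 16]
r6 m[sprk→φ4] = [7, 15, 12]
r6 m[wet→φ3] = [0, 0, 0]
r6 m[snow→φ1] = [0, 0, 0]
r6 m[wind→φ0] = [0, 1, 6]
r6 m[wind→φ1] = [7, 7, 10]
r6 m[cld→φ2] = [0, 0, 0]
fixed point reached at round 6
b[wind] = ⊗ incoming = [7, 8, 16]

b[wind] = [7, 8, 16]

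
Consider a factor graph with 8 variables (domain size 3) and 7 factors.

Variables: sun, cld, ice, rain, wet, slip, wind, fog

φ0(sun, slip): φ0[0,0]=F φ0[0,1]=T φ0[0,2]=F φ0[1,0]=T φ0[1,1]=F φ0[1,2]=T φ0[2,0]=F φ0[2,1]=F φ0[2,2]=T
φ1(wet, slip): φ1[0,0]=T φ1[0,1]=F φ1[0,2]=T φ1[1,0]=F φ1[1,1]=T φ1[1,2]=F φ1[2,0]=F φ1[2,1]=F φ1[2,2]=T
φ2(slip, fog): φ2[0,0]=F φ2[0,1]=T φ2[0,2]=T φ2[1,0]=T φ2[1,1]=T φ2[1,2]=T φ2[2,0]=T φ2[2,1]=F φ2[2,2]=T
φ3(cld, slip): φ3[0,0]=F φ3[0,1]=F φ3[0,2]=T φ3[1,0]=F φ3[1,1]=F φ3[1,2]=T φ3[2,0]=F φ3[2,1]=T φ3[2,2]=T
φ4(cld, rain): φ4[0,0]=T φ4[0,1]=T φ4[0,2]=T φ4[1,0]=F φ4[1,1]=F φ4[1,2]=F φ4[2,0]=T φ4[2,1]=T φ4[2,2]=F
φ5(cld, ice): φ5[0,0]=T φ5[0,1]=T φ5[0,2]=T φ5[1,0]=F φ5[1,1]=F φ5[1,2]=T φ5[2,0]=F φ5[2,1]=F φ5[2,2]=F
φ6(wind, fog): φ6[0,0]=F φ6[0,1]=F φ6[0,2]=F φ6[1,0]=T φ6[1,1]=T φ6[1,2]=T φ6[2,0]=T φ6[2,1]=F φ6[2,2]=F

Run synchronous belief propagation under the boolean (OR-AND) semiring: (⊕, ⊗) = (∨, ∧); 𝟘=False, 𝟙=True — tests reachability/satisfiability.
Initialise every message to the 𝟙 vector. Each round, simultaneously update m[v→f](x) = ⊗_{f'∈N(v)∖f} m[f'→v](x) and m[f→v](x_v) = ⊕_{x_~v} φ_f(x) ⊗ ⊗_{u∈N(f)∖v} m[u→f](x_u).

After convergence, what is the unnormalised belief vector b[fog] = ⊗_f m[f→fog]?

b[fog] = [T, F, T]

init: all messages = 𝟙 over 3 values
r1 m[φ0→sun] = [T, T, T]
r1 m[φ0→slip] = [T, T, T]
r1 m[φ1→wet] = [T, T, T]
r1 m[φ1→slip] = [T, T, T]
r1 m[φ2→slip] = [T, T, T]
r1 m[φ2→fog] = [T, T, T]
r1 m[φ3→cld] = [T, T, T]
r1 m[φ3→slip] = [F, T, T]
r1 m[φ4→cld] = [T, F, T]
r1 m[φ4→rain] = [T, T, T]
r1 m[φ5→cld] = [T, T, F]
r1 m[φ5→ice] = [T, T, T]
r1 m[φ6→wind] = [F, T, T]
r1 m[φ6→fog] = [T, T, T]
r1 m[sun→φ0] = [T, T, T]
r1 m[cld→φ3] = [T, T, T]
r1 m[cld→φ4] = [T, T, T]
r1 m[cld→φ5] = [T, T, T]
r1 m[ice→φ5] = [T, T, T]
r1 m[rain→φ4] = [T, T, T]
r1 m[wet→φ1] = [T, T, T]
r1 m[slip→φ0] = [T, T, T]
r1 m[slip→φ1] = [T, T, T]
r1 m[slip→φ2] = [T, T, T]
r1 m[slip→φ3] = [T, T, T]
r1 m[wind→φ6] = [T, T, T]
r1 m[fog→φ2] = [T, T, T]
r1 m[fog→φ6] = [T, T, T]
r2 m[φ0→sun] = [T, T, T]
r2 m[φ0→slip] = [T, T, T]
r2 m[φ1→wet] = [T, T, T]
r2 m[φ1→slip] = [T, T, T]
r2 m[φ2→slip] = [T, T, T]
r2 m[φ2→fog] = [T, T, T]
r2 m[φ3→cld] = [T, T, T]
r2 m[φ3→slip] = [F, T, T]
r2 m[φ4→cld] = [T, F, T]
r2 m[φ4→rain] = [T, T, T]
r2 m[φ5→cld] = [T, T, F]
r2 m[φ5→ice] = [T, T, T]
r2 m[φ6→wind] = [F, T, T]
r2 m[φ6→fog] = [T, T, T]
r2 m[sun→φ0] = [T, T, T]
r2 m[cld→φ3] = [T, F, F]
r2 m[cld→φ4] = [T, T, F]
r2 m[cld→φ5] = [T, F, T]
r2 m[ice→φ5] = [T, T, T]
r2 m[rain→φ4] = [T, T, T]
r2 m[wet→φ1] = [T, T, T]
r2 m[slip→φ0] = [F, T, T]
r2 m[slip→φ1] = [F, T, T]
r2 m[slip→φ2] = [F, T, T]
r2 m[slip→φ3] = [T, T, T]
r2 m[wind→φ6] = [T, T, T]
r2 m[fog→φ2] = [T, T, T]
r2 m[fog→φ6] = [T, T, T]
r3 m[φ0→sun] = [T, T, T]
r3 m[φ0→slip] = [T, T, T]
r3 m[φ1→wet] = [T, T, T]
r3 m[φ1→slip] = [T, T, T]
r3 m[φ2→slip] = [T, T, T]
r3 m[φ2→fog] = [T, T, T]
r3 m[φ3→cld] = [T, T, T]
r3 m[φ3→slip] = [F, F, T]
r3 m[φ4→cld] = [T, F, T]
r3 m[φ4→rain] = [T, T, T]
r3 m[φ5→cld] = [T, T, F]
r3 m[φ5→ice] = [T, T, T]
r3 m[φ6→wind] = [F, T, T]
r3 m[φ6→fog] = [T, T, T]
r3 m[sun→φ0] = [T, T, T]
r3 m[cld→φ3] = [T, F, F]
r3 m[cld→φ4] = [T, T, F]
r3 m[cld→φ5] = [T, F, T]
r3 m[ice→φ5] = [T, T, T]
r3 m[rain→φ4] = [T, T, T]
r3 m[wet→φ1] = [T, T, T]
r3 m[slip→φ0] = [F, T, T]
r3 m[slip→φ1] = [F, T, T]
r3 m[slip→φ2] = [F, T, T]
r3 m[slip→φ3] = [T, T, T]
r3 m[wind→φ6] = [T, T, T]
r3 m[fog→φ2] = [T, T, T]
r3 m[fog→φ6] = [T, T, T]
r4 m[φ0→sun] = [T, T, T]
r4 m[φ0→slip] = [T, T, T]
r4 m[φ1→wet] = [T, T, T]
r4 m[φ1→slip] = [T, T, T]
r4 m[φ2→slip] = [T, T, T]
r4 m[φ2→fog] = [T, T, T]
r4 m[φ3→cld] = [T, T, T]
r4 m[φ3→slip] = [F, F, T]
r4 m[φ4→cld] = [T, F, T]
r4 m[φ4→rain] = [T, T, T]
r4 m[φ5→cld] = [T, T, F]
r4 m[φ5→ice] = [T, T, T]
r4 m[φ6→wind] = [F, T, T]
r4 m[φ6→fog] = [T, T, T]
r4 m[sun→φ0] = [T, T, T]
r4 m[cld→φ3] = [T, F, F]
r4 m[cld→φ4] = [T, T, F]
r4 m[cld→φ5] = [T, F, T]
r4 m[ice→φ5] = [T, T, T]
r4 m[rain→φ4] = [T, T, T]
r4 m[wet→φ1] = [T, T, T]
r4 m[slip→φ0] = [F, F, T]
r4 m[slip→φ1] = [F, F, T]
r4 m[slip→φ2] = [F, F, T]
r4 m[slip→φ3] = [T, T, T]
r4 m[wind→φ6] = [T, T, T]
r4 m[fog→φ2] = [T, T, T]
r4 m[fog→φ6] = [T, T, T]
r5 m[φ0→sun] = [F, T, T]
r5 m[φ0→slip] = [T, T, T]
r5 m[φ1→wet] = [T, F, T]
r5 m[φ1→slip] = [T, T, T]
r5 m[φ2→slip] = [T, T, T]
r5 m[φ2→fog] = [T, F, T]
r5 m[φ3→cld] = [T, T, T]
r5 m[φ3→slip] = [F, F, T]
r5 m[φ4→cld] = [T, F, T]
r5 m[φ4→rain] = [T, T, T]
r5 m[φ5→cld] = [T, T, F]
r5 m[φ5→ice] = [T, T, T]
r5 m[φ6→wind] = [F, T, T]
r5 m[φ6→fog] = [T, T, T]
r5 m[sun→φ0] = [T, T, T]
r5 m[cld→φ3] = [T, F, F]
r5 m[cld→φ4] = [T, T, F]
r5 m[cld→φ5] = [T, F, T]
r5 m[ice→φ5] = [T, T, T]
r5 m[rain→φ4] = [T, T, T]
r5 m[wet→φ1] = [T, T, T]
r5 m[slip→φ0] = [F, F, T]
r5 m[slip→φ1] = [F, F, T]
r5 m[slip→φ2] = [F, F, T]
r5 m[slip→φ3] = [T, T, T]
r5 m[wind→φ6] = [T, T, T]
r5 m[fog→φ2] = [T, T, T]
r5 m[fog→φ6] = [T, T, T]
r6 m[φ0→sun] = [F, T, T]
r6 m[φ0→slip] = [T, T, T]
r6 m[φ1→wet] = [T, F, T]
r6 m[φ1→slip] = [T, T, T]
r6 m[φ2→slip] = [T, T, T]
r6 m[φ2→fog] = [T, F, T]
r6 m[φ3→cld] = [T, T, T]
r6 m[φ3→slip] = [F, F, T]
r6 m[φ4→cld] = [T, F, T]
r6 m[φ4→rain] = [T, T, T]
r6 m[φ5→cld] = [T, T, F]
r6 m[φ5→ice] = [T, T, T]
r6 m[φ6→wind] = [F, T, T]
r6 m[φ6→fog] = [T, T, T]
r6 m[sun→φ0] = [T, T, T]
r6 m[cld→φ3] = [T, F, F]
r6 m[cld→φ4] = [T, T, F]
r6 m[cld→φ5] = [T, F, T]
r6 m[ice→φ5] = [T, T, T]
r6 m[rain→φ4] = [T, T, T]
r6 m[wet→φ1] = [T, T, T]
r6 m[slip→φ0] = [F, F, T]
r6 m[slip→φ1] = [F, F, T]
r6 m[slip→φ2] = [F, F, T]
r6 m[slip→φ3] = [T, T, T]
r6 m[wind→φ6] = [T, T, T]
r6 m[fog→φ2] = [T, T, T]
r6 m[fog→φ6] = [T, F, T]
r7 m[φ0→sun] = [F, T, T]
r7 m[φ0→slip] = [T, T, T]
r7 m[φ1→wet] = [T, F, T]
r7 m[φ1→slip] = [T, T, T]
r7 m[φ2→slip] = [T, T, T]
r7 m[φ2→fog] = [T, F, T]
r7 m[φ3→cld] = [T, T, T]
r7 m[φ3→slip] = [F, F, T]
r7 m[φ4→cld] = [T, F, T]
r7 m[φ4→rain] = [T, T, T]
r7 m[φ5→cld] = [T, T, F]
r7 m[φ5→ice] = [T, T, T]
r7 m[φ6→wind] = [F, T, T]
r7 m[φ6→fog] = [T, T, T]
r7 m[sun→φ0] = [T, T, T]
r7 m[cld→φ3] = [T, F, F]
r7 m[cld→φ4] = [T, T, F]
r7 m[cld→φ5] = [T, F, T]
r7 m[ice→φ5] = [T, T, T]
r7 m[rain→φ4] = [T, T, T]
r7 m[wet→φ1] = [T, T, T]
r7 m[slip→φ0] = [F, F, T]
r7 m[slip→φ1] = [F, F, T]
r7 m[slip→φ2] = [F, F, T]
r7 m[slip→φ3] = [T, T, T]
r7 m[wind→φ6] = [T, T, T]
r7 m[fog→φ2] = [T, T, T]
r7 m[fog→φ6] = [T, F, T]
fixed point reached at round 7
b[fog] = ⊗ incoming = [T, F, T]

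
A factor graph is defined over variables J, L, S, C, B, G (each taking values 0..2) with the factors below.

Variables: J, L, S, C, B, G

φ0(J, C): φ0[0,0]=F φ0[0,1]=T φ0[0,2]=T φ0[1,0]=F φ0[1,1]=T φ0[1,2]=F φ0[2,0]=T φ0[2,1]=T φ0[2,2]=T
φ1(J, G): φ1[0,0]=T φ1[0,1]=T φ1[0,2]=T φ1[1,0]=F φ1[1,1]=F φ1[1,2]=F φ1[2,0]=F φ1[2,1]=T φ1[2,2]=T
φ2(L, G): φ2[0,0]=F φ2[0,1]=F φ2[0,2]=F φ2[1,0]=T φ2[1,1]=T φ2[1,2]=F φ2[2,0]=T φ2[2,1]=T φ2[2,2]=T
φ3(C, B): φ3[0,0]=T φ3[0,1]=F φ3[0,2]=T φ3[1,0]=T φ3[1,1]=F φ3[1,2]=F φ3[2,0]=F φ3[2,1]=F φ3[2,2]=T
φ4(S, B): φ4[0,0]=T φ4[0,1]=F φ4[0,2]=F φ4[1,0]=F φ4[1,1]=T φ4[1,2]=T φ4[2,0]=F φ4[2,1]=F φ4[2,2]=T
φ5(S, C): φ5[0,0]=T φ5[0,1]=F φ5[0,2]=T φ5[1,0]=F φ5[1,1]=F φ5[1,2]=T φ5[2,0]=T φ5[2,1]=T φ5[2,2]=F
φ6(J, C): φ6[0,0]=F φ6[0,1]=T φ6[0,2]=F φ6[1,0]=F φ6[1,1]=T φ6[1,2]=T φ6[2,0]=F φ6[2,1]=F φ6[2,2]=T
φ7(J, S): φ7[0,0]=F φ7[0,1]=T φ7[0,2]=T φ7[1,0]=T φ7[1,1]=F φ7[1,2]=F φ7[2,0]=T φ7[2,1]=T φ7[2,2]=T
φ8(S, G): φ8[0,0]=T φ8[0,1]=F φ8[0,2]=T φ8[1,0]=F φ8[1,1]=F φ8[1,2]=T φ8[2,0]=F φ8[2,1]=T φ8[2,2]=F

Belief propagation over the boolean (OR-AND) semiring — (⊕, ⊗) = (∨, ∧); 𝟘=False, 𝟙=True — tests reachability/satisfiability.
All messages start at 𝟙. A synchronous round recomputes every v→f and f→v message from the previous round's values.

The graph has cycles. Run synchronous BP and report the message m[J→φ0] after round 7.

init: all messages = 𝟙 over 3 values
r1 m[φ0→J] = [T, T, T]
r1 m[φ0→C] = [T, T, T]
r1 m[φ1→J] = [T, F, T]
r1 m[φ1→G] = [T, T, T]
r1 m[φ2→L] = [F, T, T]
r1 m[φ2→G] = [T, T, T]
r1 m[φ3→C] = [T, T, T]
r1 m[φ3→B] = [T, F, T]
r1 m[φ4→S] = [T, T, T]
r1 m[φ4→B] = [T, T, T]
r1 m[φ5→S] = [T, T, T]
r1 m[φ5→C] = [T, T, T]
r1 m[φ6→J] = [T, T, T]
r1 m[φ6→C] = [F, T, T]
r1 m[φ7→J] = [T, T, T]
r1 m[φ7→S] = [T, T, T]
r1 m[φ8→S] = [T, T, T]
r1 m[φ8→G] = [T, T, T]
r1 m[J→φ0] = [T, T, T]
r1 m[J→φ1] = [T, T, T]
r1 m[J→φ6] = [T, T, T]
r1 m[J→φ7] = [T, T, T]
r1 m[L→φ2] = [T, T, T]
r1 m[S→φ4] = [T, T, T]
r1 m[S→φ5] = [T, T, T]
r1 m[S→φ7] = [T, T, T]
r1 m[S→φ8] = [T, T, T]
r1 m[C→φ0] = [T, T, T]
r1 m[C→φ3] = [T, T, T]
r1 m[C→φ5] = [T, T, T]
r1 m[C→φ6] = [T, T, T]
r1 m[B→φ3] = [T, T, T]
r1 m[B→φ4] = [T, T, T]
r1 m[G→φ1] = [T, T, T]
r1 m[G→φ2] = [T, T, T]
r1 m[G→φ8] = [T, T, T]
r2 m[φ0→J] = [T, T, T]
r2 m[φ0→C] = [T, T, T]
r2 m[φ1→J] = [T, F, T]
r2 m[φ1→G] = [T, T, T]
r2 m[φ2→L] = [F, T, T]
r2 m[φ2→G] = [T, T, T]
r2 m[φ3→C] = [T, T, T]
r2 m[φ3→B] = [T, F, T]
r2 m[φ4→S] = [T, T, T]
r2 m[φ4→B] = [T, T, T]
r2 m[φ5→S] = [T, T, T]
r2 m[φ5→C] = [T, T, T]
r2 m[φ6→J] = [T, T, T]
r2 m[φ6→C] = [F, T, T]
r2 m[φ7→J] = [T, T, T]
r2 m[φ7→S] = [T, T, T]
r2 m[φ8→S] = [T, T, T]
r2 m[φ8→G] = [T, T, T]
r2 m[J→φ0] = [T, F, T]
r2 m[J→φ1] = [T, T, T]
r2 m[J→φ6] = [T, F, T]
r2 m[J→φ7] = [T, F, T]
r2 m[L→φ2] = [T, T, T]
r2 m[S→φ4] = [T, T, T]
r2 m[S→φ5] = [T, T, T]
r2 m[S→φ7] = [T, T, T]
r2 m[S→φ8] = [T, T, T]
r2 m[C→φ0] = [F, T, T]
r2 m[C→φ3] = [F, T, T]
r2 m[C→φ5] = [F, T, T]
r2 m[C→φ6] = [T, T, T]
r2 m[B→φ3] = [T, T, T]
r2 m[B→φ4] = [T, F, T]
r2 m[G→φ1] = [T, T, T]
r2 m[G→φ2] = [T, T, T]
r2 m[G→φ8] = [T, T, T]
r3 m[φ0→J] = [T, T, T]
r3 m[φ0→C] = [T, T, T]
r3 m[φ1→J] = [T, F, T]
r3 m[φ1→G] = [T, T, T]
r3 m[φ2→L] = [F, T, T]
r3 m[φ2→G] = [T, T, T]
r3 m[φ3→C] = [T, T, T]
r3 m[φ3→B] = [T, F, T]
r3 m[φ4→S] = [T, T, T]
r3 m[φ4→B] = [T, T, T]
r3 m[φ5→S] = [T, T, T]
r3 m[φ5→C] = [T, T, T]
r3 m[φ6→J] = [T, T, T]
r3 m[φ6→C] = [F, T, T]
r3 m[φ7→J] = [T, T, T]
r3 m[φ7→S] = [T, T, T]
r3 m[φ8→S] = [T, T, T]
r3 m[φ8→G] = [T, T, T]
r3 m[J→φ0] = [T, F, T]
r3 m[J→φ1] = [T, T, T]
r3 m[J→φ6] = [T, F, T]
r3 m[J→φ7] = [T, F, T]
r3 m[L→φ2] = [T, T, T]
r3 m[S→φ4] = [T, T, T]
r3 m[S→φ5] = [T, T, T]
r3 m[S→φ7] = [T, T, T]
r3 m[S→φ8] = [T, T, T]
r3 m[C→φ0] = [F, T, T]
r3 m[C→φ3] = [F, T, T]
r3 m[C→φ5] = [F, T, T]
r3 m[C→φ6] = [T, T, T]
r3 m[B→φ3] = [T, T, T]
r3 m[B→φ4] = [T, F, T]
r3 m[G→φ1] = [T, T, T]
r3 m[G→φ2] = [T, T, T]
r3 m[G→φ8] = [T, T, T]
r4 m[φ0→J] = [T, T, T]
r4 m[φ0→C] = [T, T, T]
r4 m[φ1→J] = [T, F, T]
r4 m[φ1→G] = [T, T, T]
r4 m[φ2→L] = [F, T, T]
r4 m[φ2→G] = [T, T, T]
r4 m[φ3→C] = [T, T, T]
r4 m[φ3→B] = [T, F, T]
r4 m[φ4→S] = [T, T, T]
r4 m[φ4→B] = [T, T, T]
r4 m[φ5→S] = [T, T, T]
r4 m[φ5→C] = [T, T, T]
r4 m[φ6→J] = [T, T, T]
r4 m[φ6→C] = [F, T, T]
r4 m[φ7→J] = [T, T, T]
r4 m[φ7→S] = [T, T, T]
r4 m[φ8→S] = [T, T, T]
r4 m[φ8→G] = [T, T, T]
r4 m[J→φ0] = [T, F, T]
r4 m[J→φ1] = [T, T, T]
r4 m[J→φ6] = [T, F, T]
r4 m[J→φ7] = [T, F, T]
r4 m[L→φ2] = [T, T, T]
r4 m[S→φ4] = [T, T, T]
r4 m[S→φ5] = [T, T, T]
r4 m[S→φ7] = [T, T, T]
r4 m[S→φ8] = [T, T, T]
r4 m[C→φ0] = [F, T, T]
r4 m[C→φ3] = [F, T, T]
r4 m[C→φ5] = [F, T, T]
r4 m[C→φ6] = [T, T, T]
r4 m[B→φ3] = [T, T, T]
r4 m[B→φ4] = [T, F, T]
r4 m[G→φ1] = [T, T, T]
r4 m[G→φ2] = [T, T, T]
r4 m[G→φ8] = [T, T, T]
r5 m[φ0→J] = [T, T, T]
r5 m[φ0→C] = [T, T, T]
r5 m[φ1→J] = [T, F, T]
r5 m[φ1→G] = [T, T, T]
r5 m[φ2→L] = [F, T, T]
r5 m[φ2→G] = [T, T, T]
r5 m[φ3→C] = [T, T, T]
r5 m[φ3→B] = [T, F, T]
r5 m[φ4→S] = [T, T, T]
r5 m[φ4→B] = [T, T, T]
r5 m[φ5→S] = [T, T, T]
r5 m[φ5→C] = [T, T, T]
r5 m[φ6→J] = [T, T, T]
r5 m[φ6→C] = [F, T, T]
r5 m[φ7→J] = [T, T, T]
r5 m[φ7→S] = [T, T, T]
r5 m[φ8→S] = [T, T, T]
r5 m[φ8→G] = [T, T, T]
r5 m[J→φ0] = [T, F, T]
r5 m[J→φ1] = [T, T, T]
r5 m[J→φ6] = [T, F, T]
r5 m[J→φ7] = [T, F, T]
r5 m[L→φ2] = [T, T, T]
r5 m[S→φ4] = [T, T, T]
r5 m[S→φ5] = [T, T, T]
r5 m[S→φ7] = [T, T, T]
r5 m[S→φ8] = [T, T, T]
r5 m[C→φ0] = [F, T, T]
r5 m[C→φ3] = [F, T, T]
r5 m[C→φ5] = [F, T, T]
r5 m[C→φ6] = [T, T, T]
r5 m[B→φ3] = [T, T, T]
r5 m[B→φ4] = [T, F, T]
r5 m[G→φ1] = [T, T, T]
r5 m[G→φ2] = [T, T, T]
r5 m[G→φ8] = [T, T, T]
r6 m[φ0→J] = [T, T, T]
r6 m[φ0→C] = [T, T, T]
r6 m[φ1→J] = [T, F, T]
r6 m[φ1→G] = [T, T, T]
r6 m[φ2→L] = [F, T, T]
r6 m[φ2→G] = [T, T, T]
r6 m[φ3→C] = [T, T, T]
r6 m[φ3→B] = [T, F, T]
r6 m[φ4→S] = [T, T, T]
r6 m[φ4→B] = [T, T, T]
r6 m[φ5→S] = [T, T, T]
r6 m[φ5→C] = [T, T, T]
r6 m[φ6→J] = [T, T, T]
r6 m[φ6→C] = [F, T, T]
r6 m[φ7→J] = [T, T, T]
r6 m[φ7→S] = [T, T, T]
r6 m[φ8→S] = [T, T, T]
r6 m[φ8→G] = [T, T, T]
r6 m[J→φ0] = [T, F, T]
r6 m[J→φ1] = [T, T, T]
r6 m[J→φ6] = [T, F, T]
r6 m[J→φ7] = [T, F, T]
r6 m[L→φ2] = [T, T, T]
r6 m[S→φ4] = [T, T, T]
r6 m[S→φ5] = [T, T, T]
r6 m[S→φ7] = [T, T, T]
r6 m[S→φ8] = [T, T, T]
r6 m[C→φ0] = [F, T, T]
r6 m[C→φ3] = [F, T, T]
r6 m[C→φ5] = [F, T, T]
r6 m[C→φ6] = [T, T, T]
r6 m[B→φ3] = [T, T, T]
r6 m[B→φ4] = [T, F, T]
r6 m[G→φ1] = [T, T, T]
r6 m[G→φ2] = [T, T, T]
r6 m[G→φ8] = [T, T, T]
r7 m[φ0→J] = [T, T, T]
r7 m[φ0→C] = [T, T, T]
r7 m[φ1→J] = [T, F, T]
r7 m[φ1→G] = [T, T, T]
r7 m[φ2→L] = [F, T, T]
r7 m[φ2→G] = [T, T, T]
r7 m[φ3→C] = [T, T, T]
r7 m[φ3→B] = [T, F, T]
r7 m[φ4→S] = [T, T, T]
r7 m[φ4→B] = [T, T, T]
r7 m[φ5→S] = [T, T, T]
r7 m[φ5→C] = [T, T, T]
r7 m[φ6→J] = [T, T, T]
r7 m[φ6→C] = [F, T, T]
r7 m[φ7→J] = [T, T, T]
r7 m[φ7→S] = [T, T, T]
r7 m[φ8→S] = [T, T, T]
r7 m[φ8→G] = [T, T, T]
r7 m[J→φ0] = [T, F, T]
r7 m[J→φ1] = [T, T, T]
r7 m[J→φ6] = [T, F, T]
r7 m[J→φ7] = [T, F, T]
r7 m[L→φ2] = [T, T, T]
r7 m[S→φ4] = [T, T, T]
r7 m[S→φ5] = [T, T, T]
r7 m[S→φ7] = [T, T, T]
r7 m[S→φ8] = [T, T, T]
r7 m[C→φ0] = [F, T, T]
r7 m[C→φ3] = [F, T, T]
r7 m[C→φ5] = [F, T, T]
r7 m[C→φ6] = [T, T, T]
r7 m[B→φ3] = [T, T, T]
r7 m[B→φ4] = [T, F, T]
r7 m[G→φ1] = [T, T, T]
r7 m[G→φ2] = [T, T, T]
r7 m[G→φ8] = [T, T, T]
fixed point reached at round 3

message @ round 7 = [T, F, T]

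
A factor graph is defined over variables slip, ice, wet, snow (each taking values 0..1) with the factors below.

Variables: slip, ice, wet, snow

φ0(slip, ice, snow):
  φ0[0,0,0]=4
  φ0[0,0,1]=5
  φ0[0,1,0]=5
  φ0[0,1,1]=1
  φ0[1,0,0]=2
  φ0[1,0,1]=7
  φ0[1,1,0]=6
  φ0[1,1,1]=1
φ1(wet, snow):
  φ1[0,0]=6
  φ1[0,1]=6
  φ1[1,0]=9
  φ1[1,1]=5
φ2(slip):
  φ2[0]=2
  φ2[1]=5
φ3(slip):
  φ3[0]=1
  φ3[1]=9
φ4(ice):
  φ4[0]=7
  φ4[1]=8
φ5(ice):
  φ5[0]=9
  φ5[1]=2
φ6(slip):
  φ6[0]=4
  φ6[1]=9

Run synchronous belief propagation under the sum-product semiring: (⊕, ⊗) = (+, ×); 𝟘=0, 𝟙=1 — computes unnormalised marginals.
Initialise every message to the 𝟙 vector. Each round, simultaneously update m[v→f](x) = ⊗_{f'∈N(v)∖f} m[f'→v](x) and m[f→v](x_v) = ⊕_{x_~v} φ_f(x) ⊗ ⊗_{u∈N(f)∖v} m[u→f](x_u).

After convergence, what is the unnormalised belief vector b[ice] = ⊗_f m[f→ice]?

b[ice] = [2788065, 665488]

init: all messages = 𝟙 over 2 values
r1 m[φ0→slip] = [15, 16]
r1 m[φ0→ice] = [18, 13]
r1 m[φ0→snow] = [17, 14]
r1 m[φ1→wet] = [12, 14]
r1 m[φ1→snow] = [15, 11]
r1 m[φ2→slip] = [2, 5]
r1 m[φ3→slip] = [1, 9]
r1 m[φ4→ice] = [7, 8]
r1 m[φ5→ice] = [9, 2]
r1 m[φ6→slip] = [4, 9]
r1 m[slip→φ0] = [1, 1]
r1 m[slip→φ2] = [1, 1]
r1 m[slip→φ3] = [1, 1]
r1 m[slip→φ6] = [1, 1]
r1 m[ice→φ0] = [1, 1]
r1 m[ice→φ4] = [1, 1]
r1 m[ice→φ5] = [1, 1]
r1 m[wet→φ1] = [1, 1]
r1 m[snow→φ0] = [1, 1]
r1 m[snow→φ1] = [1, 1]
r2 m[φ0→slip] = [15, 16]
r2 m[φ0→ice] = [18, 13]
r2 m[φ0→snow] = [17, 14]
r2 m[φ1→wet] = [12, 14]
r2 m[φ1→snow] = [15, 11]
r2 m[φ2→slip] = [2, 5]
r2 m[φ3→slip] = [1, 9]
r2 m[φ4→ice] = [7, 8]
r2 m[φ5→ice] = [9, 2]
r2 m[φ6→slip] = [4, 9]
r2 m[slip→φ0] = [8, 405]
r2 m[slip→φ2] = [60, 1296]
r2 m[slip→φ3] = [120, 720]
r2 m[slip→φ6] = [30, 720]
r2 m[ice→φ0] = [63, 16]
r2 m[ice→φ4] = [162, 26]
r2 m[ice→φ5] = [126, 104]
r2 m[wet→φ1] = [1, 1]
r2 m[snow→φ0] = [15, 11]
r2 m[snow→φ1] = [17, 14]
r3 m[φ0→slip] = [8621, 8357]
r3 m[φ0→ice] = [44255, 41593]
r3 m[φ0→snow] = [92566, 187733]
r3 m[φ1→wet] = [186, 223]
r3 m[φ1→snow] = [15, 11]
r3 m[φ2→slip] = [2, 5]
r3 m[φ3→slip] = [1, 9]
r3 m[φ4→ice] = [7, 8]
r3 m[φ5→ice] = [9, 2]
r3 m[φ6→slip] = [4, 9]
r3 m[slip→φ0] = [8, 405]
r3 m[slip→φ2] = [60, 1296]
r3 m[slip→φ3] = [120, 720]
r3 m[slip→φ6] = [30, 720]
r3 m[ice→φ0] = [63, 16]
r3 m[ice→φ4] = [162, 26]
r3 m[ice→φ5] = [126, 104]
r3 m[wet→φ1] = [1, 1]
r3 m[snow→φ0] = [15, 11]
r3 m[snow→φ1] = [17, 14]
r4 m[φ0→slip] = [8621, 8357]
r4 m[φ0→ice] = [44255, 41593]
r4 m[φ0→snow] = [92566, 187733]
r4 m[φ1→wet] = [186, 223]
r4 m[φ1→snow] = [15, 11]
r4 m[φ2→slip] = [2, 5]
r4 m[φ3→slip] = [1, 9]
r4 m[φ4→ice] = [7, 8]
r4 m[φ5→ice] = [9, 2]
r4 m[φ6→slip] = [4, 9]
r4 m[slip→φ0] = [8, 405]
r4 m[slip→φ2] = [34484, 676917]
r4 m[slip→φ3] = [68968, 376065]
r4 m[slip→φ6] = [17242, 376065]
r4 m[ice→φ0] = [63, 16]
r4 m[ice→φ4] = [398295, 83186]
r4 m[ice→φ5] = [309785, 332744]
r4 m[wet→φ1] = [1, 1]
r4 m[snow→φ0] = [15, 11]
r4 m[snow→φ1] = [92566, 187733]
r5 m[φ0→slip] = [8621, 8357]
r5 m[φ0→ice] = [44255, 41593]
r5 m[φ0→snow] = [92566, 187733]
r5 m[φ1→wet] = [1681794, 1771759]
r5 m[φ1→snow] = [15, 11]
r5 m[φ2→slip] = [2, 5]
r5 m[φ3→slip] = [1, 9]
r5 m[φ4→ice] = [7, 8]
r5 m[φ5→ice] = [9, 2]
r5 m[φ6→slip] = [4, 9]
r5 m[slip→φ0] = [8, 405]
r5 m[slip→φ2] = [34484, 676917]
r5 m[slip→φ3] = [68968, 376065]
r5 m[slip→φ6] = [17242, 376065]
r5 m[ice→φ0] = [63, 16]
r5 m[ice→φ4] = [398295, 83186]
r5 m[ice→φ5] = [309785, 332744]
r5 m[wet→φ1] = [1, 1]
r5 m[snow→φ0] = [15, 11]
r5 m[snow→φ1] = [92566, 187733]
r6 m[φ0→slip] = [8621, 8357]
r6 m[φ0→ice] = [44255, 41593]
r6 m[φ0→snow] = [92566, 187733]
r6 m[φ1→wet] = [1681794, 1771759]
r6 m[φ1→snow] = [15, 11]
r6 m[φ2→slip] = [2, 5]
r6 m[φ3→slip] = [1, 9]
r6 m[φ4→ice] = [7, 8]
r6 m[φ5→ice] = [9, 2]
r6 m[φ6→slip] = [4, 9]
r6 m[slip→φ0] = [8, 405]
r6 m[slip→φ2] = [34484, 676917]
r6 m[slip→φ3] = [68968, 376065]
r6 m[slip→φ6] = [17242, 376065]
r6 m[ice→φ0] = [63, 16]
r6 m[ice→φ4] = [398295, 83186]
r6 m[ice→φ5] = [309785, 332744]
r6 m[wet→φ1] = [1, 1]
r6 m[snow→φ0] = [15, 11]
r6 m[snow→φ1] = [92566, 187733]
fixed point reached at round 6
b[ice] = ⊗ incoming = [2788065, 665488]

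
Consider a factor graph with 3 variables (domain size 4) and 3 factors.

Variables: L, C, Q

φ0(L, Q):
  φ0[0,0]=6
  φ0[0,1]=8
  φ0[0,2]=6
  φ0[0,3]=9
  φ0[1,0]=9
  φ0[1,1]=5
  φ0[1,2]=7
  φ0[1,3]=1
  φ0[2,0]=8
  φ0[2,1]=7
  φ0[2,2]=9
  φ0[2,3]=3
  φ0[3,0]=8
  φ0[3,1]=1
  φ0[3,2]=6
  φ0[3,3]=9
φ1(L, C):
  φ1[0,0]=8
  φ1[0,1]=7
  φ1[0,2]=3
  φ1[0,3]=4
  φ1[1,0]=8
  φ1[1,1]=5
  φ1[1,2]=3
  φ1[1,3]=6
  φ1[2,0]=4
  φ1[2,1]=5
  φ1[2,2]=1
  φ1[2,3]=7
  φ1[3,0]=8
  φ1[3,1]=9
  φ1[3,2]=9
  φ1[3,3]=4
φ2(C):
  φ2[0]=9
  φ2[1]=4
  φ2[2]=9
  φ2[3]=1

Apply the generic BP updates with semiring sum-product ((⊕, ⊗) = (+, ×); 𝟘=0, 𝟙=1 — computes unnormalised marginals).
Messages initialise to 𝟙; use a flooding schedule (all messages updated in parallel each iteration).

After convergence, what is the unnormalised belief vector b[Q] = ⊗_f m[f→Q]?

init: all messages = 𝟙 over 4 values
r1 m[φ0→L] = [29, 22, 27, 24]
r1 m[φ0→Q] = [31, 21, 28, 22]
r1 m[φ1→L] = [22, 22, 17, 30]
r1 m[φ1→C] = [28, 26, 16, 21]
r1 m[φ2→C] = [9, 4, 9, 1]
r1 m[L→φ0] = [1, 1, 1, 1]
r1 m[L→φ1] = [1, 1, 1, 1]
r1 m[C→φ1] = [1, 1, 1, 1]
r1 m[C→φ2] = [1, 1, 1, 1]
r1 m[Q→φ0] = [1, 1, 1, 1]
r2 m[φ0→L] = [29, 22, 27, 24]
r2 m[φ0→Q] = [31, 21, 28, 22]
r2 m[φ1→L] = [22, 22, 17, 30]
r2 m[φ1→C] = [28, 26, 16, 21]
r2 m[φ2→C] = [9, 4, 9, 1]
r2 m[L→φ0] = [22, 22, 17, 30]
r2 m[L→φ1] = [29, 22, 27, 24]
r2 m[C→φ1] = [9, 4, 9, 1]
r2 m[C→φ2] = [28, 26, 16, 21]
r2 m[Q→φ0] = [1, 1, 1, 1]
r3 m[φ0→L] = [29, 22, 27, 24]
r3 m[φ0→Q] = [706, 435, 619, 541]
r3 m[φ1→L] = [131, 125, 72, 193]
r3 m[φ1→C] = [708, 664, 396, 533]
r3 m[φ2→C] = [9, 4, 9, 1]
r3 m[L→φ0] = [22, 22, 17, 30]
r3 m[L→φ1] = [29, 22, 27, 24]
r3 m[C→φ1] = [9, 4, 9, 1]
r3 m[C→φ2] = [28, 26, 16, 21]
r3 m[Q→φ0] = [1, 1, 1, 1]
r4 m[φ0→L] = [29, 22, 27, 24]
r4 m[φ0→Q] = [706, 435, 619, 541]
r4 m[φ1→L] = [131, 125, 72, 193]
r4 m[φ1→C] = [708, 664, 396, 533]
r4 m[φ2→C] = [9, 4, 9, 1]
r4 m[L→φ0] = [131, 125, 72, 193]
r4 m[L→φ1] = [29, 22, 27, 24]
r4 m[C→φ1] = [9, 4, 9, 1]
r4 m[C→φ2] = [708, 664, 396, 533]
r4 m[Q→φ0] = [1, 1, 1, 1]
r5 m[φ0→L] = [29, 22, 27, 24]
r5 m[φ0→Q] = [4031, 2370, 3467, 3257]
r5 m[φ1→L] = [131, 125, 72, 193]
r5 m[φ1→C] = [708, 664, 396, 533]
r5 m[φ2→C] = [9, 4, 9, 1]
r5 m[L→φ0] = [131, 125, 72, 193]
r5 m[L→φ1] = [29, 22, 27, 24]
r5 m[C→φ1] = [9, 4, 9, 1]
r5 m[C→φ2] = [708, 664, 396, 533]
r5 m[Q→φ0] = [1, 1, 1, 1]
r6 m[φ0→L] = [29, 22, 27, 24]
r6 m[φ0→Q] = [4031, 2370, 3467, 3257]
r6 m[φ1→L] = [131, 125, 72, 193]
r6 m[φ1→C] = [708, 664, 396, 533]
r6 m[φ2→C] = [9, 4, 9, 1]
r6 m[L→φ0] = [131, 125, 72, 193]
r6 m[L→φ1] = [29, 22, 27, 24]
r6 m[C→φ1] = [9, 4, 9, 1]
r6 m[C→φ2] = [708, 664, 396, 533]
r6 m[Q→φ0] = [1, 1, 1, 1]
fixed point reached at round 6
b[Q] = ⊗ incoming = [4031, 2370, 3467, 3257]

b[Q] = [4031, 2370, 3467, 3257]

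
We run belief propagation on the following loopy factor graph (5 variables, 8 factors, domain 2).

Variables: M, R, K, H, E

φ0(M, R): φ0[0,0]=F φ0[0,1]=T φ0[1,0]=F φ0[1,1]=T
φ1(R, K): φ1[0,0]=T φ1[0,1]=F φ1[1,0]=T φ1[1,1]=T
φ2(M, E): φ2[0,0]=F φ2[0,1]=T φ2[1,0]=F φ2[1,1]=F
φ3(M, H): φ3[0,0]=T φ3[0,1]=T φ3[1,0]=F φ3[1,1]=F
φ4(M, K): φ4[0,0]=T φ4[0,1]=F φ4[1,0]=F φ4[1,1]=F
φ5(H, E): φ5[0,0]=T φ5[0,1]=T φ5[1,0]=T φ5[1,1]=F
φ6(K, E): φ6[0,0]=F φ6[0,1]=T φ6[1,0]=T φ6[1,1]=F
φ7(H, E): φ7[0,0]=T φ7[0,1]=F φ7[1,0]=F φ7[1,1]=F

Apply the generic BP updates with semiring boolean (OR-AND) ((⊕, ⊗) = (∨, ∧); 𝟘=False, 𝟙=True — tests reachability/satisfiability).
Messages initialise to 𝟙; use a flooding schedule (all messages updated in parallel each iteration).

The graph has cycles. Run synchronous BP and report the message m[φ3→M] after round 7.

message @ round 7 = [F, F]

init: all messages = 𝟙 over 2 values
r1 m[φ0→M] = [T, T]
r1 m[φ0→R] = [F, T]
r1 m[φ1→R] = [T, T]
r1 m[φ1→K] = [T, T]
r1 m[φ2→M] = [T, F]
r1 m[φ2→E] = [F, T]
r1 m[φ3→M] = [T, F]
r1 m[φ3→H] = [T, T]
r1 m[φ4→M] = [T, F]
r1 m[φ4→K] = [T, F]
r1 m[φ5→H] = [T, T]
r1 m[φ5→E] = [T, T]
r1 m[φ6→K] = [T, T]
r1 m[φ6→E] = [T, T]
r1 m[φ7→H] = [T, F]
r1 m[φ7→E] = [T, F]
r1 m[M→φ0] = [T, T]
r1 m[M→φ2] = [T, T]
r1 m[M→φ3] = [T, T]
r1 m[M→φ4] = [T, T]
r1 m[R→φ0] = [T, T]
r1 m[R→φ1] = [T, T]
r1 m[K→φ1] = [T, T]
r1 m[K→φ4] = [T, T]
r1 m[K→φ6] = [T, T]
r1 m[H→φ3] = [T, T]
r1 m[H→φ5] = [T, T]
r1 m[H→φ7] = [T, T]
r1 m[E→φ2] = [T, T]
r1 m[E→φ5] = [T, T]
r1 m[E→φ6] = [T, T]
r1 m[E→φ7] = [T, T]
r2 m[φ0→M] = [T, T]
r2 m[φ0→R] = [F, T]
r2 m[φ1→R] = [T, T]
r2 m[φ1→K] = [T, T]
r2 m[φ2→M] = [T, F]
r2 m[φ2→E] = [F, T]
r2 m[φ3→M] = [T, F]
r2 m[φ3→H] = [T, T]
r2 m[φ4→M] = [T, F]
r2 m[φ4→K] = [T, F]
r2 m[φ5→H] = [T, T]
r2 m[φ5→E] = [T, T]
r2 m[φ6→K] = [T, T]
r2 m[φ6→E] = [T, T]
r2 m[φ7→H] = [T, F]
r2 m[φ7→E] = [T, F]
r2 m[M→φ0] = [T, F]
r2 m[M→φ2] = [T, F]
r2 m[M→φ3] = [T, F]
r2 m[M→φ4] = [T, F]
r2 m[R→φ0] = [T, T]
r2 m[R→φ1] = [F, T]
r2 m[K→φ1] = [T, F]
r2 m[K→φ4] = [T, T]
r2 m[K→φ6] = [T, F]
r2 m[H→φ3] = [T, F]
r2 m[H→φ5] = [T, F]
r2 m[H→φ7] = [T, T]
r2 m[E→φ2] = [T, F]
r2 m[E→φ5] = [F, F]
r2 m[E→φ6] = [F, F]
r2 m[E→φ7] = [F, T]
r3 m[φ0→M] = [T, T]
r3 m[φ0→R] = [F, T]
r3 m[φ1→R] = [T, T]
r3 m[φ1→K] = [T, T]
r3 m[φ2→M] = [F, F]
r3 m[φ2→E] = [F, T]
r3 m[φ3→M] = [T, F]
r3 m[φ3→H] = [T, T]
r3 m[φ4→M] = [T, F]
r3 m[φ4→K] = [T, F]
r3 m[φ5→H] = [F, F]
r3 m[φ5→E] = [T, T]
r3 m[φ6→K] = [F, F]
r3 m[φ6→E] = [F, T]
r3 m[φ7→H] = [F, F]
r3 m[φ7→E] = [T, F]
r3 m[M→φ0] = [T, F]
r3 m[M→φ2] = [T, F]
r3 m[M→φ3] = [T, F]
r3 m[M→φ4] = [T, F]
r3 m[R→φ0] = [T, T]
r3 m[R→φ1] = [F, T]
r3 m[K→φ1] = [T, F]
r3 m[K→φ4] = [T, T]
r3 m[K→φ6] = [T, F]
r3 m[H→φ3] = [T, F]
r3 m[H→φ5] = [T, F]
r3 m[H→φ7] = [T, T]
r3 m[E→φ2] = [T, F]
r3 m[E→φ5] = [F, F]
r3 m[E→φ6] = [F, F]
r3 m[E→φ7] = [F, T]
r4 m[φ0→M] = [T, T]
r4 m[φ0→R] = [F, T]
r4 m[φ1→R] = [T, T]
r4 m[φ1→K] = [T, T]
r4 m[φ2→M] = [F, F]
r4 m[φ2→E] = [F, T]
r4 m[φ3→M] = [T, F]
r4 m[φ3→H] = [T, T]
r4 m[φ4→M] = [T, F]
r4 m[φ4→K] = [T, F]
r4 m[φ5→H] = [F, F]
r4 m[φ5→E] = [T, T]
r4 m[φ6→K] = [F, F]
r4 m[φ6→E] = [F, T]
r4 m[φ7→H] = [F, F]
r4 m[φ7→E] = [T, F]
r4 m[M→φ0] = [F, F]
r4 m[M→φ2] = [T, F]
r4 m[M→φ3] = [F, F]
r4 m[M→φ4] = [F, F]
r4 m[R→φ0] = [T, T]
r4 m[R→φ1] = [F, T]
r4 m[K→φ1] = [F, F]
r4 m[K→φ4] = [F, F]
r4 m[K→φ6] = [T, F]
r4 m[H→φ3] = [F, F]
r4 m[H→φ5] = [F, F]
r4 m[H→φ7] = [F, F]
r4 m[E→φ2] = [F, F]
r4 m[E→φ5] = [F, F]
r4 m[E→φ6] = [F, F]
r4 m[E→φ7] = [F, T]
r5 m[φ0→M] = [T, T]
r5 m[φ0→R] = [F, F]
r5 m[φ1→R] = [F, F]
r5 m[φ1→K] = [T, T]
r5 m[φ2→M] = [F, F]
r5 m[φ2→E] = [F, T]
r5 m[φ3→M] = [F, F]
r5 m[φ3→H] = [F, F]
r5 m[φ4→M] = [F, F]
r5 m[φ4→K] = [F, F]
r5 m[φ5→H] = [F, F]
r5 m[φ5→E] = [F, F]
r5 m[φ6→K] = [F, F]
r5 m[φ6→E] = [F, T]
r5 m[φ7→H] = [F, F]
r5 m[φ7→E] = [F, F]
r5 m[M→φ0] = [F, F]
r5 m[M→φ2] = [T, F]
r5 m[M→φ3] = [F, F]
r5 m[M→φ4] = [F, F]
r5 m[R→φ0] = [T, T]
r5 m[R→φ1] = [F, T]
r5 m[K→φ1] = [F, F]
r5 m[K→φ4] = [F, F]
r5 m[K→φ6] = [T, F]
r5 m[H→φ3] = [F, F]
r5 m[H→φ5] = [F, F]
r5 m[H→φ7] = [F, F]
r5 m[E→φ2] = [F, F]
r5 m[E→φ5] = [F, F]
r5 m[E→φ6] = [F, F]
r5 m[E→φ7] = [F, T]
r6 m[φ0→M] = [T, T]
r6 m[φ0→R] = [F, F]
r6 m[φ1→R] = [F, F]
r6 m[φ1→K] = [T, T]
r6 m[φ2→M] = [F, F]
r6 m[φ2→E] = [F, T]
r6 m[φ3→M] = [F, F]
r6 m[φ3→H] = [F, F]
r6 m[φ4→M] = [F, F]
r6 m[φ4→K] = [F, F]
r6 m[φ5→H] = [F, F]
r6 m[φ5→E] = [F, F]
r6 m[φ6→K] = [F, F]
r6 m[φ6→E] = [F, T]
r6 m[φ7→H] = [F, F]
r6 m[φ7→E] = [F, F]
r6 m[M→φ0] = [F, F]
r6 m[M→φ2] = [F, F]
r6 m[M→φ3] = [F, F]
r6 m[M→φ4] = [F, F]
r6 m[R→φ0] = [F, F]
r6 m[R→φ1] = [F, F]
r6 m[K→φ1] = [F, F]
r6 m[K→φ4] = [F, F]
r6 m[K→φ6] = [F, F]
r6 m[H→φ3] = [F, F]
r6 m[H→φ5] = [F, F]
r6 m[H→φ7] = [F, F]
r6 m[E→φ2] = [F, F]
r6 m[E→φ5] = [F, F]
r6 m[E→φ6] = [F, F]
r6 m[E→φ7] = [F, F]
r7 m[φ0→M] = [F, F]
r7 m[φ0→R] = [F, F]
r7 m[φ1→R] = [F, F]
r7 m[φ1→K] = [F, F]
r7 m[φ2→M] = [F, F]
r7 m[φ2→E] = [F, F]
r7 m[φ3→M] = [F, F]
r7 m[φ3→H] = [F, F]
r7 m[φ4→M] = [F, F]
r7 m[φ4→K] = [F, F]
r7 m[φ5→H] = [F, F]
r7 m[φ5→E] = [F, F]
r7 m[φ6→K] = [F, F]
r7 m[φ6→E] = [F, F]
r7 m[φ7→H] = [F, F]
r7 m[φ7→E] = [F, F]
r7 m[M→φ0] = [F, F]
r7 m[M→φ2] = [F, F]
r7 m[M→φ3] = [F, F]
r7 m[M→φ4] = [F, F]
r7 m[R→φ0] = [F, F]
r7 m[R→φ1] = [F, F]
r7 m[K→φ1] = [F, F]
r7 m[K→φ4] = [F, F]
r7 m[K→φ6] = [F, F]
r7 m[H→φ3] = [F, F]
r7 m[H→φ5] = [F, F]
r7 m[H→φ7] = [F, F]
r7 m[E→φ2] = [F, F]
r7 m[E→φ5] = [F, F]
r7 m[E→φ6] = [F, F]
r7 m[E→φ7] = [F, F]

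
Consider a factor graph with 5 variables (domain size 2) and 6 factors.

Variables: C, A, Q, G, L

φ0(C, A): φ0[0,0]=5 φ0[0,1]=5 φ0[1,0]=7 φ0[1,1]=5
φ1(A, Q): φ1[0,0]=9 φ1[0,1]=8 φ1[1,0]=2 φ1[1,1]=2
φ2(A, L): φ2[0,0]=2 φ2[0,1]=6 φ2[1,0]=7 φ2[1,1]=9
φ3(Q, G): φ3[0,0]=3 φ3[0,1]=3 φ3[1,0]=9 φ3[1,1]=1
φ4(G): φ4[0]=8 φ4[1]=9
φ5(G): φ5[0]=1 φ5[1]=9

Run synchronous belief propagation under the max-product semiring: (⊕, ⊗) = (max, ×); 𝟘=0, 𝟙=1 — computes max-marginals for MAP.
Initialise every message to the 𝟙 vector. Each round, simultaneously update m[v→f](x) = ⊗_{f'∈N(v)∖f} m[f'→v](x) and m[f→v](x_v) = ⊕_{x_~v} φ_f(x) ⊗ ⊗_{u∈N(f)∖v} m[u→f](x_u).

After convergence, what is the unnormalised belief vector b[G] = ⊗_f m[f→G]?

b[G] = [24192, 91854]

init: all messages = 𝟙 over 2 values
r1 m[φ0→C] = [5, 7]
r1 m[φ0→A] = [7, 5]
r1 m[φ1→A] = [9, 2]
r1 m[φ1→Q] = [9, 8]
r1 m[φ2→A] = [6, 9]
r1 m[φ2→L] = [7, 9]
r1 m[φ3→Q] = [3, 9]
r1 m[φ3→G] = [9, 3]
r1 m[φ4→G] = [8, 9]
r1 m[φ5→G] = [1, 9]
r1 m[C→φ0] = [1, 1]
r1 m[A→φ0] = [1, 1]
r1 m[A→φ1] = [1, 1]
r1 m[A→φ2] = [1, 1]
r1 m[Q→φ1] = [1, 1]
r1 m[Q→φ3] = [1, 1]
r1 m[G→φ3] = [1, 1]
r1 m[G→φ4] = [1, 1]
r1 m[G→φ5] = [1, 1]
r1 m[L→φ2] = [1, 1]
r2 m[φ0→C] = [5, 7]
r2 m[φ0→A] = [7, 5]
r2 m[φ1→A] = [9, 2]
r2 m[φ1→Q] = [9, 8]
r2 m[φ2→A] = [6, 9]
r2 m[φ2→L] = [7, 9]
r2 m[φ3→Q] = [3, 9]
r2 m[φ3→G] = [9, 3]
r2 m[φ4→G] = [8, 9]
r2 m[φ5→G] = [1, 9]
r2 m[C→φ0] = [1, 1]
r2 m[A→φ0] = [54, 18]
r2 m[A→φ1] = [42, 45]
r2 m[A→φ2] = [63, 10]
r2 m[Q→φ1] = [3, 9]
r2 m[Q→φ3] = [9, 8]
r2 m[G→φ3] = [8, 81]
r2 m[G→φ4] = [9, 27]
r2 m[G→φ5] = [72, 27]
r2 m[L→φ2] = [1, 1]
r3 m[φ0→C] = [270, 378]
r3 m[φ0→A] = [7, 5]
r3 m[φ1→A] = [72, 18]
r3 m[φ1→Q] = [378, 336]
r3 m[φ2→A] = [6, 9]
r3 m[φ2→L] = [126, 378]
r3 m[φ3→Q] = [243, 81]
r3 m[φ3→G] = [72, 27]
r3 m[φ4→G] = [8, 9]
r3 m[φ5→G] = [1, 9]
r3 m[C→φ0] = [1, 1]
r3 m[A→φ0] = [54, 18]
r3 m[A→φ1] = [42, 45]
r3 m[A→φ2] = [63, 10]
r3 m[Q→φ1] = [3, 9]
r3 m[Q→φ3] = [9, 8]
r3 m[G→φ3] = [8, 81]
r3 m[G→φ4] = [9, 27]
r3 m[G→φ5] = [72, 27]
r3 m[L→φ2] = [1, 1]
r4 m[φ0→C] = [270, 378]
r4 m[φ0→A] = [7, 5]
r4 m[φ1→A] = [72, 18]
r4 m[φ1→Q] = [378, 336]
r4 m[φ2→A] = [6, 9]
r4 m[φ2→L] = [126, 378]
r4 m[φ3→Q] = [243, 81]
r4 m[φ3→G] = [72, 27]
r4 m[φ4→G] = [8, 9]
r4 m[φ5→G] = [1, 9]
r4 m[C→φ0] = [1, 1]
r4 m[A→φ0] = [432, 162]
r4 m[A→φ1] = [42, 45]
r4 m[A→φ2] = [504, 90]
r4 m[Q→φ1] = [243, 81]
r4 m[Q→φ3] = [378, 336]
r4 m[G→φ3] = [8, 81]
r4 m[G→φ4] = [72, 243]
r4 m[G→φ5] = [576, 243]
r4 m[L→φ2] = [1, 1]
r5 m[φ0→C] = [2160, 3024]
r5 m[φ0→A] = [7, 5]
r5 m[φ1→A] = [2187, 486]
r5 m[φ1→Q] = [378, 336]
r5 m[φ2→A] = [6, 9]
r5 m[φ2→L] = [1008, 3024]
r5 m[φ3→Q] = [243, 81]
r5 m[φ3→G] = [3024, 1134]
r5 m[φ4→G] = [8, 9]
r5 m[φ5→G] = [1, 9]
r5 m[C→φ0] = [1, 1]
r5 m[A→φ0] = [432, 162]
r5 m[A→φ1] = [42, 45]
r5 m[A→φ2] = [504, 90]
r5 m[Q→φ1] = [243, 81]
r5 m[Q→φ3] = [378, 336]
r5 m[G→φ3] = [8, 81]
r5 m[G→φ4] = [72, 243]
r5 m[G→φ5] = [576, 243]
r5 m[L→φ2] = [1, 1]
r6 m[φ0→C] = [2160, 3024]
r6 m[φ0→A] = [7, 5]
r6 m[φ1→A] = [2187, 486]
r6 m[φ1→Q] = [378, 336]
r6 m[φ2→A] = [6, 9]
r6 m[φ2→L] = [1008, 3024]
r6 m[φ3→Q] = [243, 81]
r6 m[φ3→G] = [3024, 1134]
r6 m[φ4→G] = [8, 9]
r6 m[φ5→G] = [1, 9]
r6 m[C→φ0] = [1, 1]
r6 m[A→φ0] = [13122, 4374]
r6 m[A→φ1] = [42, 45]
r6 m[A→φ2] = [15309, 2430]
r6 m[Q→φ1] = [243, 81]
r6 m[Q→φ3] = [378, 336]
r6 m[G→φ3] = [8, 81]
r6 m[G→φ4] = [3024, 10206]
r6 m[G→φ5] = [24192, 10206]
r6 m[L→φ2] = [1, 1]
r7 m[φ0→C] = [65610, 91854]
r7 m[φ0→A] = [7, 5]
r7 m[φ1→A] = [2187, 486]
r7 m[φ1→Q] = [378, 336]
r7 m[φ2→A] = [6, 9]
r7 m[φ2→L] = [30618, 91854]
r7 m[φ3→Q] = [243, 81]
r7 m[φ3→G] = [3024, 1134]
r7 m[φ4→G] = [8, 9]
r7 m[φ5→G] = [1, 9]
r7 m[C→φ0] = [1, 1]
r7 m[A→φ0] = [13122, 4374]
r7 m[A→φ1] = [42, 45]
r7 m[A→φ2] = [15309, 2430]
r7 m[Q→φ1] = [243, 81]
r7 m[Q→φ3] = [378, 336]
r7 m[G→φ3] = [8, 81]
r7 m[G→φ4] = [3024, 10206]
r7 m[G→φ5] = [24192, 10206]
r7 m[L→φ2] = [1, 1]
r8 m[φ0→C] = [65610, 91854]
r8 m[φ0→A] = [7, 5]
r8 m[φ1→A] = [2187, 486]
r8 m[φ1→Q] = [378, 336]
r8 m[φ2→A] = [6, 9]
r8 m[φ2→L] = [30618, 91854]
r8 m[φ3→Q] = [243, 81]
r8 m[φ3→G] = [3024, 1134]
r8 m[φ4→G] = [8, 9]
r8 m[φ5→G] = [1, 9]
r8 m[C→φ0] = [1, 1]
r8 m[A→φ0] = [13122, 4374]
r8 m[A→φ1] = [42, 45]
r8 m[A→φ2] = [15309, 2430]
r8 m[Q→φ1] = [243, 81]
r8 m[Q→φ3] = [378, 336]
r8 m[G→φ3] = [8, 81]
r8 m[G→φ4] = [3024, 10206]
r8 m[G→φ5] = [24192, 10206]
r8 m[L→φ2] = [1, 1]
fixed point reached at round 8
b[G] = ⊗ incoming = [24192, 91854]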